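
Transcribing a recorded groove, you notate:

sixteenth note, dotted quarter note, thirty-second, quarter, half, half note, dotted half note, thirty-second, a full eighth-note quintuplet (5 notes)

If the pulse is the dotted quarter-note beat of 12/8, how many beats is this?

8

One dotted quarter-note beat = 12 thirty-second notes.
Convert each value to thirty-second notes: sixteenth note = 2; dotted quarter note = 12; thirty-second = 1; quarter = 8; half = 16; half note = 16; dotted half note = 24; thirty-second = 1; a full eighth-note quintuplet (5 notes) (five quintuplet eighths span one half) = 16.
Adding: 2 + 12 + 1 + 8 + 16 + 16 + 24 + 1 + 16 = 96.
96 ÷ 12 = 8 beats.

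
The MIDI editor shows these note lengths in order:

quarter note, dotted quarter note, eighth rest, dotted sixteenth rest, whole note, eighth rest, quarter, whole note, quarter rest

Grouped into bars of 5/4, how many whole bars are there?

One bar of 5/4 = 40 thirty-second notes.
Working in thirty-second notes: quarter note = 8; dotted quarter note = 12; eighth rest = 4; dotted sixteenth rest = 3; whole note = 32; eighth rest = 4; quarter = 8; whole note = 32; quarter rest = 8.
Adding: 8 + 12 + 4 + 3 + 32 + 4 + 8 + 32 + 8 = 111.
111 ÷ 40 = 2 complete bars with 31 left over.

2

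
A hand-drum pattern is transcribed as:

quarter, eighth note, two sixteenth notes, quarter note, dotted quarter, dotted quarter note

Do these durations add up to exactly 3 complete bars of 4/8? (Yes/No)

Yes

One bar of 4/8 = 8 sixteenth notes, so 3 bars = 24.
Convert each value to sixteenth notes: quarter = 4; eighth note = 2; sixteenth note = 1; sixteenth note = 1; quarter note = 4; dotted quarter = 6; dotted quarter note = 6.
Sum: 4 + 2 + 1 + 1 + 4 + 6 + 6 = 24.
24 equals 24, so the answer is Yes.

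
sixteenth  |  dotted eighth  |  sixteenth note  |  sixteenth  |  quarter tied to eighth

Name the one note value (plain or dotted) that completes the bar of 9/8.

The bar of 9/8 = 18 sixteenth notes.
In sixteenth notes: sixteenth = 1; dotted eighth = 3; sixteenth note = 1; sixteenth = 1; quarter tied to eighth (quarter + eighth) = 6.
Sum: 1 + 3 + 1 + 1 + 6 = 12.
Remaining: 18 − 12 = 6 sixteenth notes, which is a dotted quarter note.

dotted quarter note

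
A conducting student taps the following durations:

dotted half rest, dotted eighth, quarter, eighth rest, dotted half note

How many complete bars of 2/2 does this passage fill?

2

One bar of 2/2 = 16 sixteenth notes.
Express everything in sixteenth notes: dotted half rest = 12; dotted eighth = 3; quarter = 4; eighth rest = 2; dotted half note = 12.
Total: 12 + 3 + 4 + 2 + 12 = 33.
33 ÷ 16 = 2 complete bars with 1 left over.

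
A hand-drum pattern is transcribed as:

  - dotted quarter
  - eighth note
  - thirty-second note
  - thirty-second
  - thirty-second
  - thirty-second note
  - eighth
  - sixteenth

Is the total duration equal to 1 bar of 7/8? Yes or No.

One bar of 7/8 = 28 thirty-second notes.
Working in thirty-second notes: dotted quarter = 12; eighth note = 4; thirty-second note = 1; thirty-second = 1; thirty-second = 1; thirty-second note = 1; eighth = 4; sixteenth = 2.
Total: 12 + 4 + 1 + 1 + 1 + 1 + 4 + 2 = 26.
26 falls short of 28, so the answer is No.

No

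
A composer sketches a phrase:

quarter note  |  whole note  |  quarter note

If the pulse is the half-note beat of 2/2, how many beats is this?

3

One half-note beat = 2 quarter notes.
Each duration in quarter notes: quarter note = 1; whole note = 4; quarter note = 1.
Sum: 1 + 4 + 1 = 6.
6 ÷ 2 = 3 beats.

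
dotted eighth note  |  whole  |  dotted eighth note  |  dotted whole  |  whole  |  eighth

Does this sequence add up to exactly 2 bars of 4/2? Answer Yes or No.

One bar of 4/2 = 32 sixteenth notes, so 2 bars = 64.
In sixteenth notes: dotted eighth note = 3; whole = 16; dotted eighth note = 3; dotted whole = 24; whole = 16; eighth = 2.
Adding: 3 + 16 + 3 + 24 + 16 + 2 = 64.
64 equals 64, so the answer is Yes.

Yes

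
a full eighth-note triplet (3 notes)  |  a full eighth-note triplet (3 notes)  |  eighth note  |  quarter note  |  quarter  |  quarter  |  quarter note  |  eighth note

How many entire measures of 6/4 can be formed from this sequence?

One bar of 6/4 = 12 eighth notes.
In eighth notes: a full eighth-note triplet (3 notes) (three triplet eighths span one quarter) = 2; a full eighth-note triplet (3 notes) (three triplet eighths span one quarter) = 2; eighth note = 1; quarter note = 2; quarter = 2; quarter = 2; quarter note = 2; eighth note = 1.
Adding: 2 + 2 + 1 + 2 + 2 + 2 + 2 + 1 = 14.
14 ÷ 12 = 1 complete bar with 2 left over.

1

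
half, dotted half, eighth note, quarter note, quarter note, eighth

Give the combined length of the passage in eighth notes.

16

In eighth notes: half = 4; dotted half = 6; eighth note = 1; quarter note = 2; quarter note = 2; eighth = 1.
Sum: 4 + 6 + 1 + 2 + 2 + 1 = 16 eighth notes.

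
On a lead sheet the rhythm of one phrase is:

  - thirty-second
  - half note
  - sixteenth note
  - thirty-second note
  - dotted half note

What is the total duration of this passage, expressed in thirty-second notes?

44

In thirty-second notes: thirty-second = 1; half note = 16; sixteenth note = 2; thirty-second note = 1; dotted half note = 24.
Altogether 1 + 16 + 2 + 1 + 24 = 44 thirty-second notes.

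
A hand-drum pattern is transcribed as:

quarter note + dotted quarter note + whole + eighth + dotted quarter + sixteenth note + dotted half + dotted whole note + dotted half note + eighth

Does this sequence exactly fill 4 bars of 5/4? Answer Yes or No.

One bar of 5/4 = 20 sixteenth notes, so 4 bars = 80.
Working in sixteenth notes: quarter note = 4; dotted quarter note = 6; whole = 16; eighth = 2; dotted quarter = 6; sixteenth note = 1; dotted half = 12; dotted whole note = 24; dotted half note = 12; eighth = 2.
Sum: 4 + 6 + 16 + 2 + 6 + 1 + 12 + 24 + 12 + 2 = 85.
85 exceeds 80, so the answer is No.

No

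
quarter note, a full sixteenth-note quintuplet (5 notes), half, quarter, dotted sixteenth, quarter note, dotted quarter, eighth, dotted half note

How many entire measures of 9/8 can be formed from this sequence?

2

One bar of 9/8 = 36 thirty-second notes.
Each duration in thirty-second notes: quarter note = 8; a full sixteenth-note quintuplet (5 notes) (five quintuplet sixteenths span one quarter) = 8; half = 16; quarter = 8; dotted sixteenth = 3; quarter note = 8; dotted quarter = 12; eighth = 4; dotted half note = 24.
Total: 8 + 8 + 16 + 8 + 3 + 8 + 12 + 4 + 24 = 91.
91 ÷ 36 = 2 complete bars with 19 left over.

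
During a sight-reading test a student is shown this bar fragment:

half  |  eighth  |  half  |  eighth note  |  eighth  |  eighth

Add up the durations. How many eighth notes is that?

Express everything in eighth notes: half = 4; eighth = 1; half = 4; eighth note = 1; eighth = 1; eighth = 1.
Total: 4 + 1 + 4 + 1 + 1 + 1 = 12 eighth notes.

12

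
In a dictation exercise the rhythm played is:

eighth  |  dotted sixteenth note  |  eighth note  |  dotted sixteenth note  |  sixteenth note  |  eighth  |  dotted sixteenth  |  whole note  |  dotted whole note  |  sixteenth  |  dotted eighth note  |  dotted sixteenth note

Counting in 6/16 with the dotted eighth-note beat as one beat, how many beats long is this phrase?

One dotted eighth-note beat = 6 thirty-second notes.
Working in thirty-second notes: eighth = 4; dotted sixteenth note = 3; eighth note = 4; dotted sixteenth note = 3; sixteenth note = 2; eighth = 4; dotted sixteenth = 3; whole note = 32; dotted whole note = 48; sixteenth = 2; dotted eighth note = 6; dotted sixteenth note = 3.
Total: 4 + 3 + 4 + 3 + 2 + 4 + 3 + 32 + 48 + 2 + 6 + 3 = 114.
114 ÷ 6 = 19 beats.

19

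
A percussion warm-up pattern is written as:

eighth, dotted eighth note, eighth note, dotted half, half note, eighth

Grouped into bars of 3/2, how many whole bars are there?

1

One bar of 3/2 = 24 sixteenth notes.
Convert each value to sixteenth notes: eighth = 2; dotted eighth note = 3; eighth note = 2; dotted half = 12; half note = 8; eighth = 2.
Total: 2 + 3 + 2 + 12 + 8 + 2 = 29.
29 ÷ 24 = 1 complete bar with 5 left over.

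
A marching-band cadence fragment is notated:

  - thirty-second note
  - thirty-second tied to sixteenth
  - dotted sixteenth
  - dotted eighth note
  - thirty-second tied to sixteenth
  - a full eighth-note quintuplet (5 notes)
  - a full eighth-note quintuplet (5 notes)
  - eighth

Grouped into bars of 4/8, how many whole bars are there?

3

One bar of 4/8 = 16 thirty-second notes.
Working in thirty-second notes: thirty-second note = 1; thirty-second tied to sixteenth (thirty-second + sixteenth) = 3; dotted sixteenth = 3; dotted eighth note = 6; thirty-second tied to sixteenth (thirty-second + sixteenth) = 3; a full eighth-note quintuplet (5 notes) (five quintuplet eighths span one half) = 16; a full eighth-note quintuplet (5 notes) (five quintuplet eighths span one half) = 16; eighth = 4.
Total: 1 + 3 + 3 + 6 + 3 + 16 + 16 + 4 = 52.
52 ÷ 16 = 3 complete bars with 4 left over.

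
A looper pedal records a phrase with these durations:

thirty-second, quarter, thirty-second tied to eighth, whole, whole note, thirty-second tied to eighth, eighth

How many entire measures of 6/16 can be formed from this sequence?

One bar of 6/16 = 12 thirty-second notes.
Working in thirty-second notes: thirty-second = 1; quarter = 8; thirty-second tied to eighth (thirty-second + eighth) = 5; whole = 32; whole note = 32; thirty-second tied to eighth (thirty-second + eighth) = 5; eighth = 4.
Altogether 1 + 8 + 5 + 32 + 32 + 5 + 4 = 87.
87 ÷ 12 = 7 complete bars with 3 left over.

7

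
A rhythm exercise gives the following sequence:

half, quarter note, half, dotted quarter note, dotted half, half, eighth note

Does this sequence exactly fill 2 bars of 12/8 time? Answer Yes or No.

One bar of 12/8 = 12 eighth notes, so 2 bars = 24.
Express everything in eighth notes: half = 4; quarter note = 2; half = 4; dotted quarter note = 3; dotted half = 6; half = 4; eighth note = 1.
Sum: 4 + 2 + 4 + 3 + 6 + 4 + 1 = 24.
24 equals 24, so the answer is Yes.

Yes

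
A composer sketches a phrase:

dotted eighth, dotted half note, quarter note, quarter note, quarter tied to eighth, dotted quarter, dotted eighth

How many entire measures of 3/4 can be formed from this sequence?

One bar of 3/4 = 12 sixteenth notes.
In sixteenth notes: dotted eighth = 3; dotted half note = 12; quarter note = 4; quarter note = 4; quarter tied to eighth (quarter + eighth) = 6; dotted quarter = 6; dotted eighth = 3.
Sum: 3 + 12 + 4 + 4 + 6 + 6 + 3 = 38.
38 ÷ 12 = 3 complete bars with 2 left over.

3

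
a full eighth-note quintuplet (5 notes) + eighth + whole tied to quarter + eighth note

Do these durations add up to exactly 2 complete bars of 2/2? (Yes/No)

Yes

One bar of 2/2 = 8 eighth notes, so 2 bars = 16.
Each duration in eighth notes: a full eighth-note quintuplet (5 notes) (five quintuplet eighths span one half) = 4; eighth = 1; whole tied to quarter (whole + quarter) = 10; eighth note = 1.
Altogether 4 + 1 + 10 + 1 = 16.
16 equals 16, so the answer is Yes.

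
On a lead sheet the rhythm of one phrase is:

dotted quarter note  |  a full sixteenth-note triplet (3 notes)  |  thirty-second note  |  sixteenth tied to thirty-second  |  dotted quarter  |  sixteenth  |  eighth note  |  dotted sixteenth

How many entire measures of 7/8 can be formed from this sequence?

1

One bar of 7/8 = 28 thirty-second notes.
Each duration in thirty-second notes: dotted quarter note = 12; a full sixteenth-note triplet (3 notes) (three triplet sixteenths span one eighth) = 4; thirty-second note = 1; sixteenth tied to thirty-second (sixteenth + thirty-second) = 3; dotted quarter = 12; sixteenth = 2; eighth note = 4; dotted sixteenth = 3.
Adding: 12 + 4 + 1 + 3 + 12 + 2 + 4 + 3 = 41.
41 ÷ 28 = 1 complete bar with 13 left over.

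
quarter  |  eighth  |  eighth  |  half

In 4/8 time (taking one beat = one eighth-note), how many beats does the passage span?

8

One eighth-note beat = 2 sixteenth notes.
Express everything in sixteenth notes: quarter = 4; eighth = 2; eighth = 2; half = 8.
Adding: 4 + 2 + 2 + 8 = 16.
16 ÷ 2 = 8 beats.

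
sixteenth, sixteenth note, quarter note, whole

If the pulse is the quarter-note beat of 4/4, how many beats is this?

5.5

One quarter-note beat = 4 sixteenth notes.
Express everything in sixteenth notes: sixteenth = 1; sixteenth note = 1; quarter note = 4; whole = 16.
Sum: 1 + 1 + 4 + 16 = 22.
22 ÷ 4 = 5.5 beats.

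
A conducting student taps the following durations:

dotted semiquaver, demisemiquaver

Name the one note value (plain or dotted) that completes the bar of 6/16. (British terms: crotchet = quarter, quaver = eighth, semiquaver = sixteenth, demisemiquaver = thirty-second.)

quarter note

The bar of 6/16 = 12 thirty-second notes.
Convert each value to thirty-second notes: dotted semiquaver = 3; demisemiquaver = 1.
Sum: 3 + 1 = 4.
Remaining: 12 − 4 = 8 thirty-second notes, which is a quarter note.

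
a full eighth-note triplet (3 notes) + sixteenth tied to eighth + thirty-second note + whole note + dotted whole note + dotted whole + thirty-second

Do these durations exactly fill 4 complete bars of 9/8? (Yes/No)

Yes

One bar of 9/8 = 36 thirty-second notes, so 4 bars = 144.
Each duration in thirty-second notes: a full eighth-note triplet (3 notes) (three triplet eighths span one quarter) = 8; sixteenth tied to eighth (sixteenth + eighth) = 6; thirty-second note = 1; whole note = 32; dotted whole note = 48; dotted whole = 48; thirty-second = 1.
Altogether 8 + 6 + 1 + 32 + 48 + 48 + 1 = 144.
144 equals 144, so the answer is Yes.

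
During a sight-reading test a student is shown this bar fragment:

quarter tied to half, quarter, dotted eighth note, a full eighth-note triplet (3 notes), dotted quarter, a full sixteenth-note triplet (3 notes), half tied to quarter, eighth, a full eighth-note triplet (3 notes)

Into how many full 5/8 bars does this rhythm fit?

4

One bar of 5/8 = 10 sixteenth notes.
Express everything in sixteenth notes: quarter tied to half (quarter + half) = 12; quarter = 4; dotted eighth note = 3; a full eighth-note triplet (3 notes) (three triplet eighths span one quarter) = 4; dotted quarter = 6; a full sixteenth-note triplet (3 notes) (three triplet sixteenths span one eighth) = 2; half tied to quarter (half + quarter) = 12; eighth = 2; a full eighth-note triplet (3 notes) (three triplet eighths span one quarter) = 4.
Altogether 12 + 4 + 3 + 4 + 6 + 2 + 12 + 2 + 4 = 49.
49 ÷ 10 = 4 complete bars with 9 left over.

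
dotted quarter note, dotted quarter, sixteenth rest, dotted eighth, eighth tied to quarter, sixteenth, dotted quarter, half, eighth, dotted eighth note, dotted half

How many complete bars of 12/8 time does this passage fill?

2

One bar of 12/8 = 24 sixteenth notes.
In sixteenth notes: dotted quarter note = 6; dotted quarter = 6; sixteenth rest = 1; dotted eighth = 3; eighth tied to quarter (eighth + quarter) = 6; sixteenth = 1; dotted quarter = 6; half = 8; eighth = 2; dotted eighth note = 3; dotted half = 12.
Sum: 6 + 6 + 1 + 3 + 6 + 1 + 6 + 8 + 2 + 3 + 12 = 54.
54 ÷ 24 = 2 complete bars with 6 left over.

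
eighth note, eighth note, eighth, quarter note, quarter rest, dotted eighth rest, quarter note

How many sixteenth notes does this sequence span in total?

21

In sixteenth notes: eighth note = 2; eighth note = 2; eighth = 2; quarter note = 4; quarter rest = 4; dotted eighth rest = 3; quarter note = 4.
Altogether 2 + 2 + 2 + 4 + 4 + 3 + 4 = 21 sixteenth notes.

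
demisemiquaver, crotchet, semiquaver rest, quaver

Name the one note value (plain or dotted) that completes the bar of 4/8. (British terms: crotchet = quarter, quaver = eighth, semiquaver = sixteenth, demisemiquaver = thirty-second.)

The bar of 4/8 = 16 thirty-second notes.
Each duration in thirty-second notes: demisemiquaver = 1; crotchet = 8; semiquaver rest = 2; quaver = 4.
Total: 1 + 8 + 2 + 4 = 15.
Remaining: 16 − 15 = 1 thirty-second note, which is a thirty-second note.

thirty-second note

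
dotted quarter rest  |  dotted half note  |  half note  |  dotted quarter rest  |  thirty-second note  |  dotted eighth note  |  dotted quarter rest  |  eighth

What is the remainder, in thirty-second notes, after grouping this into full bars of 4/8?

One bar of 4/8 = 16 thirty-second notes.
Working in thirty-second notes: dotted quarter rest = 12; dotted half note = 24; half note = 16; dotted quarter rest = 12; thirty-second note = 1; dotted eighth note = 6; dotted quarter rest = 12; eighth = 4.
Adding: 12 + 24 + 16 + 12 + 1 + 6 + 12 + 4 = 87.
87 ÷ 16 = 5 complete bars with 7 thirty-second notes remaining.

7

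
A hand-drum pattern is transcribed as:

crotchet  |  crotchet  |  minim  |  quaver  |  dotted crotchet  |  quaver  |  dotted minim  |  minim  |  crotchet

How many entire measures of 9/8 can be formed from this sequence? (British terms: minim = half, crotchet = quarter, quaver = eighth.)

One bar of 9/8 = 9 eighth notes.
Working in eighth notes: crotchet = 2; crotchet = 2; minim = 4; quaver = 1; dotted crotchet = 3; quaver = 1; dotted minim = 6; minim = 4; crotchet = 2.
Adding: 2 + 2 + 4 + 1 + 3 + 1 + 6 + 4 + 2 = 25.
25 ÷ 9 = 2 complete bars with 7 left over.

2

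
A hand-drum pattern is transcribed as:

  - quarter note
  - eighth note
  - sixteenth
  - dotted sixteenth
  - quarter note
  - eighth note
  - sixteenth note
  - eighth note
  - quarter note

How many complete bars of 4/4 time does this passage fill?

1

One bar of 4/4 = 32 thirty-second notes.
Working in thirty-second notes: quarter note = 8; eighth note = 4; sixteenth = 2; dotted sixteenth = 3; quarter note = 8; eighth note = 4; sixteenth note = 2; eighth note = 4; quarter note = 8.
Sum: 8 + 4 + 2 + 3 + 8 + 4 + 2 + 4 + 8 = 43.
43 ÷ 32 = 1 complete bar with 11 left over.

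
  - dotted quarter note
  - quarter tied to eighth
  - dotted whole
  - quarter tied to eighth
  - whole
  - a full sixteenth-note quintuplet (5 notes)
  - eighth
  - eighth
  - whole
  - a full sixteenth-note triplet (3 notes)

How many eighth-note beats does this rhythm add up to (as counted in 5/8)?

42

One eighth-note beat = 2 sixteenth notes.
In sixteenth notes: dotted quarter note = 6; quarter tied to eighth (quarter + eighth) = 6; dotted whole = 24; quarter tied to eighth (quarter + eighth) = 6; whole = 16; a full sixteenth-note quintuplet (5 notes) (five quintuplet sixteenths span one quarter) = 4; eighth = 2; eighth = 2; whole = 16; a full sixteenth-note triplet (3 notes) (three triplet sixteenths span one eighth) = 2.
Total: 6 + 6 + 24 + 6 + 16 + 4 + 2 + 2 + 16 + 2 = 84.
84 ÷ 2 = 42 beats.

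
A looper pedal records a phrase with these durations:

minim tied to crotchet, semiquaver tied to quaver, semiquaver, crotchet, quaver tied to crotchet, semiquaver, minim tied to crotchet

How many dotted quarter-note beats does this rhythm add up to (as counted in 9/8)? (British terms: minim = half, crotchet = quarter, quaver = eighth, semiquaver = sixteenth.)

6.5

One dotted quarter-note beat = 6 sixteenth notes.
Express everything in sixteenth notes: minim tied to crotchet (minim + crotchet) = 12; semiquaver tied to quaver (semiquaver + quaver) = 3; semiquaver = 1; crotchet = 4; quaver tied to crotchet (quaver + crotchet) = 6; semiquaver = 1; minim tied to crotchet (minim + crotchet) = 12.
Total: 12 + 3 + 1 + 4 + 6 + 1 + 12 = 39.
39 ÷ 6 = 6.5 beats.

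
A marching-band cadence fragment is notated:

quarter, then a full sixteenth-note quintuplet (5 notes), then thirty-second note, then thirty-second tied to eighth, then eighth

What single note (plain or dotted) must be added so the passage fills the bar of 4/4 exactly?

The bar of 4/4 = 32 thirty-second notes.
Convert each value to thirty-second notes: quarter = 8; a full sixteenth-note quintuplet (5 notes) (five quintuplet sixteenths span one quarter) = 8; thirty-second note = 1; thirty-second tied to eighth (thirty-second + eighth) = 5; eighth = 4.
Adding: 8 + 8 + 1 + 5 + 4 = 26.
Remaining: 32 − 26 = 6 thirty-second notes, which is a dotted eighth note.

dotted eighth note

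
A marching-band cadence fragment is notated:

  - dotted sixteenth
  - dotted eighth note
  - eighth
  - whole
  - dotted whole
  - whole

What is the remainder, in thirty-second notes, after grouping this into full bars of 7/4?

One bar of 7/4 = 56 thirty-second notes.
Each duration in thirty-second notes: dotted sixteenth = 3; dotted eighth note = 6; eighth = 4; whole = 32; dotted whole = 48; whole = 32.
Total: 3 + 6 + 4 + 32 + 48 + 32 = 125.
125 ÷ 56 = 2 complete bars with 13 thirty-second notes remaining.

13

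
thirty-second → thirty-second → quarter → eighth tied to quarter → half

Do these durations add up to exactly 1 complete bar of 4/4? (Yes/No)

One bar of 4/4 = 32 thirty-second notes.
In thirty-second notes: thirty-second = 1; thirty-second = 1; quarter = 8; eighth tied to quarter (eighth + quarter) = 12; half = 16.
Total: 1 + 1 + 8 + 12 + 16 = 38.
38 exceeds 32, so the answer is No.

No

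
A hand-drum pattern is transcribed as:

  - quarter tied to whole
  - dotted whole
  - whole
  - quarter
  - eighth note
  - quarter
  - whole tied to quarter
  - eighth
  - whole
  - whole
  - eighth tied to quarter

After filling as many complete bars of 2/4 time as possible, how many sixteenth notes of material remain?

2

One bar of 2/4 = 4 eighth notes.
Convert each value to eighth notes: quarter tied to whole (quarter + whole) = 10; dotted whole = 12; whole = 8; quarter = 2; eighth note = 1; quarter = 2; whole tied to quarter (whole + quarter) = 10; eighth = 1; whole = 8; whole = 8; eighth tied to quarter (eighth + quarter) = 3.
Adding: 10 + 12 + 8 + 2 + 1 + 2 + 10 + 1 + 8 + 8 + 3 = 65.
65 ÷ 4 = 16 complete bars with 1 eighth note remaining = 2 sixteenth notes.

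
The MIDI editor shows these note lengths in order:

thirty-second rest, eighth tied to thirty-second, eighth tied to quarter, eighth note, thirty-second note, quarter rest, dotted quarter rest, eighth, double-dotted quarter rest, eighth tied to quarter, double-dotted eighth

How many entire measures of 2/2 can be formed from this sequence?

2

One bar of 2/2 = 32 thirty-second notes.
Working in thirty-second notes: thirty-second rest = 1; eighth tied to thirty-second (eighth + thirty-second) = 5; eighth tied to quarter (eighth + quarter) = 12; eighth note = 4; thirty-second note = 1; quarter rest = 8; dotted quarter rest = 12; eighth = 4; double-dotted quarter rest = 14; eighth tied to quarter (eighth + quarter) = 12; double-dotted eighth = 7.
Altogether 1 + 5 + 12 + 4 + 1 + 8 + 12 + 4 + 14 + 12 + 7 = 80.
80 ÷ 32 = 2 complete bars with 16 left over.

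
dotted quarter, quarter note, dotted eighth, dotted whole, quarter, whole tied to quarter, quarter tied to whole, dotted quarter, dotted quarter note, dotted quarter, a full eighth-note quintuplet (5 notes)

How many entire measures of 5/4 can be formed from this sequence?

5

One bar of 5/4 = 20 sixteenth notes.
Working in sixteenth notes: dotted quarter = 6; quarter note = 4; dotted eighth = 3; dotted whole = 24; quarter = 4; whole tied to quarter (whole + quarter) = 20; quarter tied to whole (quarter + whole) = 20; dotted quarter = 6; dotted quarter note = 6; dotted quarter = 6; a full eighth-note quintuplet (5 notes) (five quintuplet eighths span one half) = 8.
Sum: 6 + 4 + 3 + 24 + 4 + 20 + 20 + 6 + 6 + 6 + 8 = 107.
107 ÷ 20 = 5 complete bars with 7 left over.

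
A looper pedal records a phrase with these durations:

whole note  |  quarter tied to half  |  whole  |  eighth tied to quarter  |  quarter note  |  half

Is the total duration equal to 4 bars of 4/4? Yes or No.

No

One bar of 4/4 = 8 eighth notes, so 4 bars = 32.
Express everything in eighth notes: whole note = 8; quarter tied to half (quarter + half) = 6; whole = 8; eighth tied to quarter (eighth + quarter) = 3; quarter note = 2; half = 4.
Total: 8 + 6 + 8 + 3 + 2 + 4 = 31.
31 falls short of 32, so the answer is No.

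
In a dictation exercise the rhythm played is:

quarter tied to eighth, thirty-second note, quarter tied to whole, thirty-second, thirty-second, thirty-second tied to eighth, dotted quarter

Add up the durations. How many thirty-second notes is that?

Each duration in thirty-second notes: quarter tied to eighth (quarter + eighth) = 12; thirty-second note = 1; quarter tied to whole (quarter + whole) = 40; thirty-second = 1; thirty-second = 1; thirty-second tied to eighth (thirty-second + eighth) = 5; dotted quarter = 12.
Adding: 12 + 1 + 40 + 1 + 1 + 5 + 12 = 72 thirty-second notes.

72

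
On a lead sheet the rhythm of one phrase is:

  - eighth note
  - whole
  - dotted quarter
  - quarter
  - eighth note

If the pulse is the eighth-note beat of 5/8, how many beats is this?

One eighth-note beat = 2 sixteenth notes.
Working in sixteenth notes: eighth note = 2; whole = 16; dotted quarter = 6; quarter = 4; eighth note = 2.
Total: 2 + 16 + 6 + 4 + 2 = 30.
30 ÷ 2 = 15 beats.

15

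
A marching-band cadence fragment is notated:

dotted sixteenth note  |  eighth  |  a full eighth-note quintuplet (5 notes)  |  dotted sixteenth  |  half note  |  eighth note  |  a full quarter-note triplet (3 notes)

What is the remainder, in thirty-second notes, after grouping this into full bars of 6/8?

14

One bar of 6/8 = 24 thirty-second notes.
Express everything in thirty-second notes: dotted sixteenth note = 3; eighth = 4; a full eighth-note quintuplet (5 notes) (five quintuplet eighths span one half) = 16; dotted sixteenth = 3; half note = 16; eighth note = 4; a full quarter-note triplet (3 notes) (three triplet quarters span one half) = 16.
Sum: 3 + 4 + 16 + 3 + 16 + 4 + 16 = 62.
62 ÷ 24 = 2 complete bars with 14 thirty-second notes remaining.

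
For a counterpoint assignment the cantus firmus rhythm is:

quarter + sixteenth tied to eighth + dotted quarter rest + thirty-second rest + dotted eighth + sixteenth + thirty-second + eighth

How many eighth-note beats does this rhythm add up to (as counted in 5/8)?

One eighth-note beat = 4 thirty-second notes.
Each duration in thirty-second notes: quarter = 8; sixteenth tied to eighth (sixteenth + eighth) = 6; dotted quarter rest = 12; thirty-second rest = 1; dotted eighth = 6; sixteenth = 2; thirty-second = 1; eighth = 4.
Total: 8 + 6 + 12 + 1 + 6 + 2 + 1 + 4 = 40.
40 ÷ 4 = 10 beats.

10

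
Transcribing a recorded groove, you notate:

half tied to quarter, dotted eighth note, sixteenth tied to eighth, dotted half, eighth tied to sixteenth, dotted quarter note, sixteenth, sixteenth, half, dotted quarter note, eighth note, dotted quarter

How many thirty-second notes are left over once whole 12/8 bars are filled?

One bar of 12/8 = 24 sixteenth notes.
Convert each value to sixteenth notes: half tied to quarter (half + quarter) = 12; dotted eighth note = 3; sixteenth tied to eighth (sixteenth + eighth) = 3; dotted half = 12; eighth tied to sixteenth (eighth + sixteenth) = 3; dotted quarter note = 6; sixteenth = 1; sixteenth = 1; half = 8; dotted quarter note = 6; eighth note = 2; dotted quarter = 6.
Sum: 12 + 3 + 3 + 12 + 3 + 6 + 1 + 1 + 8 + 6 + 2 + 6 = 63.
63 ÷ 24 = 2 complete bars with 15 sixteenth notes remaining = 30 thirty-second notes.

30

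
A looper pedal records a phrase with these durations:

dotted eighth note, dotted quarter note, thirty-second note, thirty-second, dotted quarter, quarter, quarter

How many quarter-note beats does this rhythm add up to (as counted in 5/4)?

One quarter-note beat = 8 thirty-second notes.
Convert each value to thirty-second notes: dotted eighth note = 6; dotted quarter note = 12; thirty-second note = 1; thirty-second = 1; dotted quarter = 12; quarter = 8; quarter = 8.
Adding: 6 + 12 + 1 + 1 + 12 + 8 + 8 = 48.
48 ÷ 8 = 6 beats.

6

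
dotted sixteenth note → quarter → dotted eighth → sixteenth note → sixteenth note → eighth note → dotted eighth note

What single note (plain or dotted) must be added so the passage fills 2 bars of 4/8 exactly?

2 bars of 4/8 = 32 thirty-second notes.
In thirty-second notes: dotted sixteenth note = 3; quarter = 8; dotted eighth = 6; sixteenth note = 2; sixteenth note = 2; eighth note = 4; dotted eighth note = 6.
Sum: 3 + 8 + 6 + 2 + 2 + 4 + 6 = 31.
Remaining: 32 − 31 = 1 thirty-second note, which is a thirty-second note.

thirty-second note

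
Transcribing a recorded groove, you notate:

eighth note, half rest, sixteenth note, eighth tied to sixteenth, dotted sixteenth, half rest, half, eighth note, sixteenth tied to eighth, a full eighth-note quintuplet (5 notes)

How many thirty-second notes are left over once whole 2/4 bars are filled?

9

One bar of 2/4 = 16 thirty-second notes.
Working in thirty-second notes: eighth note = 4; half rest = 16; sixteenth note = 2; eighth tied to sixteenth (eighth + sixteenth) = 6; dotted sixteenth = 3; half rest = 16; half = 16; eighth note = 4; sixteenth tied to eighth (sixteenth + eighth) = 6; a full eighth-note quintuplet (5 notes) (five quintuplet eighths span one half) = 16.
Adding: 4 + 16 + 2 + 6 + 3 + 16 + 16 + 4 + 6 + 16 = 89.
89 ÷ 16 = 5 complete bars with 9 thirty-second notes remaining.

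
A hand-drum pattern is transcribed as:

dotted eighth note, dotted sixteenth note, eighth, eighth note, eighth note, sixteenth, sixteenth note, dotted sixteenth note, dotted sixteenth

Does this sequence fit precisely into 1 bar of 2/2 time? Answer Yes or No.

No

One bar of 2/2 = 32 thirty-second notes.
Each duration in thirty-second notes: dotted eighth note = 6; dotted sixteenth note = 3; eighth = 4; eighth note = 4; eighth note = 4; sixteenth = 2; sixteenth note = 2; dotted sixteenth note = 3; dotted sixteenth = 3.
Adding: 6 + 3 + 4 + 4 + 4 + 2 + 2 + 3 + 3 = 31.
31 falls short of 32, so the answer is No.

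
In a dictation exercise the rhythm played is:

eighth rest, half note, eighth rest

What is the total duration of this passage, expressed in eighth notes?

Working in eighth notes: eighth rest = 1; half note = 4; eighth rest = 1.
Altogether 1 + 4 + 1 = 6 eighth notes.

6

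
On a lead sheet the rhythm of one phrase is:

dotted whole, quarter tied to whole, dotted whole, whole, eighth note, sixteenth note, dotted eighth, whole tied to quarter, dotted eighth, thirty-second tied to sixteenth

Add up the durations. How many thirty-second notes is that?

229

Working in thirty-second notes: dotted whole = 48; quarter tied to whole (quarter + whole) = 40; dotted whole = 48; whole = 32; eighth note = 4; sixteenth note = 2; dotted eighth = 6; whole tied to quarter (whole + quarter) = 40; dotted eighth = 6; thirty-second tied to sixteenth (thirty-second + sixteenth) = 3.
Altogether 48 + 40 + 48 + 32 + 4 + 2 + 6 + 40 + 6 + 3 = 229 thirty-second notes.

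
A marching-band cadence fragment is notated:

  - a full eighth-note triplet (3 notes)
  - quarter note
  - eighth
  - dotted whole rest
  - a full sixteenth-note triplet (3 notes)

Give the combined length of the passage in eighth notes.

Express everything in eighth notes: a full eighth-note triplet (3 notes) (three triplet eighths span one quarter) = 2; quarter note = 2; eighth = 1; dotted whole rest = 12; a full sixteenth-note triplet (3 notes) (three triplet sixteenths span one eighth) = 1.
Altogether 2 + 2 + 1 + 12 + 1 = 18 eighth notes.

18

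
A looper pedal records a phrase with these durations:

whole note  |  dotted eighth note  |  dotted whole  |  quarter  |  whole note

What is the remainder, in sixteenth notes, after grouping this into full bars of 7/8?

One bar of 7/8 = 14 sixteenth notes.
In sixteenth notes: whole note = 16; dotted eighth note = 3; dotted whole = 24; quarter = 4; whole note = 16.
Total: 16 + 3 + 24 + 4 + 16 = 63.
63 ÷ 14 = 4 complete bars with 7 sixteenth notes remaining.

7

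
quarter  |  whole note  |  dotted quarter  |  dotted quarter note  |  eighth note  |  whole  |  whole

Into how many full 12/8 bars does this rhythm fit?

2

One bar of 12/8 = 12 eighth notes.
Working in eighth notes: quarter = 2; whole note = 8; dotted quarter = 3; dotted quarter note = 3; eighth note = 1; whole = 8; whole = 8.
Sum: 2 + 8 + 3 + 3 + 1 + 8 + 8 = 33.
33 ÷ 12 = 2 complete bars with 9 left over.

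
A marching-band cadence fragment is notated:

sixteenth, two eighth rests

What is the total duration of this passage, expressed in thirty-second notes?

10

Working in thirty-second notes: sixteenth = 2; eighth rest = 4; eighth rest = 4.
Total: 2 + 4 + 4 = 10 thirty-second notes.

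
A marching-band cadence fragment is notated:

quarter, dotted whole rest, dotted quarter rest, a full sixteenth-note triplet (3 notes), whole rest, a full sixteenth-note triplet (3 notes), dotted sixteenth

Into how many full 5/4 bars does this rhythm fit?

One bar of 5/4 = 40 thirty-second notes.
In thirty-second notes: quarter = 8; dotted whole rest = 48; dotted quarter rest = 12; a full sixteenth-note triplet (3 notes) (three triplet sixteenths span one eighth) = 4; whole rest = 32; a full sixteenth-note triplet (3 notes) (three triplet sixteenths span one eighth) = 4; dotted sixteenth = 3.
Total: 8 + 48 + 12 + 4 + 32 + 4 + 3 = 111.
111 ÷ 40 = 2 complete bars with 31 left over.

2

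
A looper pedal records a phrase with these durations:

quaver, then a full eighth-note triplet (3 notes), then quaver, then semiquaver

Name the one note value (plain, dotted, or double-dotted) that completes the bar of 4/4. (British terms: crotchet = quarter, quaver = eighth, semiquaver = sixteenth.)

double-dotted quarter note

The bar of 4/4 = 16 sixteenth notes.
Each duration in sixteenth notes: quaver = 2; a full eighth-note triplet (3 notes) (three triplet eighths span one quarter) = 4; quaver = 2; semiquaver = 1.
Total: 2 + 4 + 2 + 1 = 9.
Remaining: 16 − 9 = 7 sixteenth notes, which is a double-dotted quarter note.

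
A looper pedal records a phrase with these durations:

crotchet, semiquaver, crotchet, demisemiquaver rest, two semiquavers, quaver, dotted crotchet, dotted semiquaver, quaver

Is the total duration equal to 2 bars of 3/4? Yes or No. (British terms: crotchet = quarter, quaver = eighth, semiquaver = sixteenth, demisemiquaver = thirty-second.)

No

One bar of 3/4 = 24 thirty-second notes, so 2 bars = 48.
Express everything in thirty-second notes: crotchet = 8; semiquaver = 2; crotchet = 8; demisemiquaver rest = 1; semiquaver = 2; semiquaver = 2; quaver = 4; dotted crotchet = 12; dotted semiquaver = 3; quaver = 4.
Adding: 8 + 2 + 8 + 1 + 2 + 2 + 4 + 12 + 3 + 4 = 46.
46 falls short of 48, so the answer is No.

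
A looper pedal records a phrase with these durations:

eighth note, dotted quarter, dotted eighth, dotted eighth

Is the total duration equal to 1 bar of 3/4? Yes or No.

One bar of 3/4 = 12 sixteenth notes.
In sixteenth notes: eighth note = 2; dotted quarter = 6; dotted eighth = 3; dotted eighth = 3.
Altogether 2 + 6 + 3 + 3 = 14.
14 exceeds 12, so the answer is No.

No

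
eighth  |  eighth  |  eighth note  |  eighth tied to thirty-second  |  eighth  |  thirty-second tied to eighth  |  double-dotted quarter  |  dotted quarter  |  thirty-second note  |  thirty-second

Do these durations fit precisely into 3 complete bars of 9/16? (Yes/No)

One bar of 9/16 = 18 thirty-second notes, so 3 bars = 54.
Express everything in thirty-second notes: eighth = 4; eighth = 4; eighth note = 4; eighth tied to thirty-second (eighth + thirty-second) = 5; eighth = 4; thirty-second tied to eighth (thirty-second + eighth) = 5; double-dotted quarter = 14; dotted quarter = 12; thirty-second note = 1; thirty-second = 1.
Altogether 4 + 4 + 4 + 5 + 4 + 5 + 14 + 12 + 1 + 1 = 54.
54 equals 54, so the answer is Yes.

Yes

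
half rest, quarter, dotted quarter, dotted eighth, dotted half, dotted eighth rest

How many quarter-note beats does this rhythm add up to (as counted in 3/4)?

One quarter-note beat = 4 sixteenth notes.
Express everything in sixteenth notes: half rest = 8; quarter = 4; dotted quarter = 6; dotted eighth = 3; dotted half = 12; dotted eighth rest = 3.
Total: 8 + 4 + 6 + 3 + 12 + 3 = 36.
36 ÷ 4 = 9 beats.

9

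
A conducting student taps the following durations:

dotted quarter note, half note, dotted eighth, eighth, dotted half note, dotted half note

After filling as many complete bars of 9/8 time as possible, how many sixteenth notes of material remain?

7

One bar of 9/8 = 18 sixteenth notes.
In sixteenth notes: dotted quarter note = 6; half note = 8; dotted eighth = 3; eighth = 2; dotted half note = 12; dotted half note = 12.
Adding: 6 + 8 + 3 + 2 + 12 + 12 = 43.
43 ÷ 18 = 2 complete bars with 7 sixteenth notes remaining.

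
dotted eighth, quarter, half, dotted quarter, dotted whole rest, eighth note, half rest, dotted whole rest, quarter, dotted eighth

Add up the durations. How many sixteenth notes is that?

86

In sixteenth notes: dotted eighth = 3; quarter = 4; half = 8; dotted quarter = 6; dotted whole rest = 24; eighth note = 2; half rest = 8; dotted whole rest = 24; quarter = 4; dotted eighth = 3.
Sum: 3 + 4 + 8 + 6 + 24 + 2 + 8 + 24 + 4 + 3 = 86 sixteenth notes.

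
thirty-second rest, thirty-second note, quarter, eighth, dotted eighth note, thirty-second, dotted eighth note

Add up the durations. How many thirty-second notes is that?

27

Each duration in thirty-second notes: thirty-second rest = 1; thirty-second note = 1; quarter = 8; eighth = 4; dotted eighth note = 6; thirty-second = 1; dotted eighth note = 6.
Adding: 1 + 1 + 8 + 4 + 6 + 1 + 6 = 27 thirty-second notes.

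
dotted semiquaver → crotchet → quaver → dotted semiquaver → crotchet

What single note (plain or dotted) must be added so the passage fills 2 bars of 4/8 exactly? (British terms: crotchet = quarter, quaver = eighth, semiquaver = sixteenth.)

2 bars of 4/8 = 32 thirty-second notes.
Convert each value to thirty-second notes: dotted semiquaver = 3; crotchet = 8; quaver = 4; dotted semiquaver = 3; crotchet = 8.
Adding: 3 + 8 + 4 + 3 + 8 = 26.
Remaining: 32 − 26 = 6 thirty-second notes, which is a dotted eighth note.

dotted eighth note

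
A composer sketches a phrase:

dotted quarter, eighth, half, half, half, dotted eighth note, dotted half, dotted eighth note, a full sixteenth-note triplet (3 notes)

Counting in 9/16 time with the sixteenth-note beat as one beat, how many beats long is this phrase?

52

One sixteenth-note beat = 2 thirty-second notes.
Convert each value to thirty-second notes: dotted quarter = 12; eighth = 4; half = 16; half = 16; half = 16; dotted eighth note = 6; dotted half = 24; dotted eighth note = 6; a full sixteenth-note triplet (3 notes) (three triplet sixteenths span one eighth) = 4.
Altogether 12 + 4 + 16 + 16 + 16 + 6 + 24 + 6 + 4 = 104.
104 ÷ 2 = 52 beats.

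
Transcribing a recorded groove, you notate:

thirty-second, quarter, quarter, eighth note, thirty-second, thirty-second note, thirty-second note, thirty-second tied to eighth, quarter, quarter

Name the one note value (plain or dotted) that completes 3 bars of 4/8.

dotted sixteenth note

3 bars of 4/8 = 48 thirty-second notes.
Convert each value to thirty-second notes: thirty-second = 1; quarter = 8; quarter = 8; eighth note = 4; thirty-second = 1; thirty-second note = 1; thirty-second note = 1; thirty-second tied to eighth (thirty-second + eighth) = 5; quarter = 8; quarter = 8.
Sum: 1 + 8 + 8 + 4 + 1 + 1 + 1 + 5 + 8 + 8 = 45.
Remaining: 48 − 45 = 3 thirty-second notes, which is a dotted sixteenth note.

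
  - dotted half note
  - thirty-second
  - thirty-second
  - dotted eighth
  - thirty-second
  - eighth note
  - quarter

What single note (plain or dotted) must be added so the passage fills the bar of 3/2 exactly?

dotted sixteenth note

The bar of 3/2 = 48 thirty-second notes.
In thirty-second notes: dotted half note = 24; thirty-second = 1; thirty-second = 1; dotted eighth = 6; thirty-second = 1; eighth note = 4; quarter = 8.
Sum: 24 + 1 + 1 + 6 + 1 + 4 + 8 = 45.
Remaining: 48 − 45 = 3 thirty-second notes, which is a dotted sixteenth note.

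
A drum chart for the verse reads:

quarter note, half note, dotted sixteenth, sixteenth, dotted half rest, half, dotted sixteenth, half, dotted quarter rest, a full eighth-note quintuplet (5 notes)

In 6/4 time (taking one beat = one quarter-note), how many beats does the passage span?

One quarter-note beat = 8 thirty-second notes.
In thirty-second notes: quarter note = 8; half note = 16; dotted sixteenth = 3; sixteenth = 2; dotted half rest = 24; half = 16; dotted sixteenth = 3; half = 16; dotted quarter rest = 12; a full eighth-note quintuplet (5 notes) (five quintuplet eighths span one half) = 16.
Sum: 8 + 16 + 3 + 2 + 24 + 16 + 3 + 16 + 12 + 16 = 116.
116 ÷ 8 = 14.5 beats.

14.5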